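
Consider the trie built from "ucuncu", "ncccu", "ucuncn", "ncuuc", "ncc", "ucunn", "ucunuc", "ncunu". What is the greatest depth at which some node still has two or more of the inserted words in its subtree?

5

Look for the deepest trie node that still has at least two words in its subtree.
"ucuncn" and "ucuncu" agree on "ucunc" (5 characters) before diverging; nothing deeper is shared.
Longest shared-prefix length: 5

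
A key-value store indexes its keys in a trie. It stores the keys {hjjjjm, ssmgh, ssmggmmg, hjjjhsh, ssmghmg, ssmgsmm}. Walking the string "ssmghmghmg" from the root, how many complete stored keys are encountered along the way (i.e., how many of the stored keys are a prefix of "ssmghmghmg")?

2

Walk "ssmghmghmg" from the root; an end-of-word marker is hit whenever a stored word is a prefix of "ssmghmghmg".
Prefixes of the query that are stored words: "ssmgh", "ssmghmg"
Count: 2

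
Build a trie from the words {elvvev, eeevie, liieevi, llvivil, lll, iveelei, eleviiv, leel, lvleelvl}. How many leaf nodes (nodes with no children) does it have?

A leaf is a node with no children — equivalently, the end of a word that is not a proper prefix of any other stored word.
Those words: "eeevie", "eleviiv", "elvvev", "iveelei", "leel", "liieevi", "lll", "llvivil", "lvleelvl"
Leaf count: 9

9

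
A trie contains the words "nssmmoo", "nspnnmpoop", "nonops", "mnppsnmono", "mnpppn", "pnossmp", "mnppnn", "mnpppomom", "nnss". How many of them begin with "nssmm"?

Walk to "nssmm"; the words in its subtree are exactly those with that prefix.
Words under "nssmm": nssmmoo
Count: 1

1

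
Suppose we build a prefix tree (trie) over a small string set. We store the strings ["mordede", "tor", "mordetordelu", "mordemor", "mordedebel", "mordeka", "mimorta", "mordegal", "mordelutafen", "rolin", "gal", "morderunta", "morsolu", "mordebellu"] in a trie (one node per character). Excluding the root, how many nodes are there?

63

Insert word by word; a character creates a node only if that edge doesn't already exist:
  "mordede" → 7 new (m, o, r, d, e, d, e)
  "tor" → 3 new (t, o, r)
  "mordetordelu" → prefix "morde" already present; 7 new (t, o, r, d, e, l, u)
  "mordemor" → prefix "morde" already present; 3 new (m, o, r)
  "mordedebel" → prefix "mordede" already present; 3 new (b, e, l)
  "mordeka" → prefix "morde" already present; 2 new (k, a)
  "mimorta" → prefix "m" already present; 6 new (i, m, o, r, t, a)
  "mordegal" → prefix "morde" already present; 3 new (g, a, l)
  "mordelutafen" → prefix "morde" already present; 7 new (l, u, t, a, f, e, n)
  "rolin" → 5 new (r, o, l, i, n)
  "gal" → 3 new (g, a, l)
  "morderunta" → prefix "morde" already present; 5 new (r, u, n, t, a)
  "morsolu" → prefix "mor" already present; 4 new (s, o, l, u)
  "mordebellu" → prefix "morde" already present; 5 new (b, e, l, l, u)
Total nodes = 7 + 3 + 7 + 3 + 3 + 2 + 6 + 3 + 7 + 5 + 3 + 5 + 4 + 5 = 63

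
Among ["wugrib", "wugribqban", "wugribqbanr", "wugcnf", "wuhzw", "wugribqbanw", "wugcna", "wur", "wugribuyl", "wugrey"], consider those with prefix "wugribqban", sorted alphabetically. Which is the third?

wugribqbanw

Words with prefix "wugribqban", in lexicographic order: "wugribqban", "wugribqbanr", "wugribqbanw"
Position 3: wugribqbanw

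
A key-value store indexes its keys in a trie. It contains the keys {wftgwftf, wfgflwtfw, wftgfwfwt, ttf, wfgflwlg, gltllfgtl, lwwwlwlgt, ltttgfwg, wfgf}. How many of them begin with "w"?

Filter for entries beginning with "w":
Matches: "wfgf", "wfgflwlg", "wfgflwtfw", "wftgfwfwt", "wftgwftf"
Count: 5

5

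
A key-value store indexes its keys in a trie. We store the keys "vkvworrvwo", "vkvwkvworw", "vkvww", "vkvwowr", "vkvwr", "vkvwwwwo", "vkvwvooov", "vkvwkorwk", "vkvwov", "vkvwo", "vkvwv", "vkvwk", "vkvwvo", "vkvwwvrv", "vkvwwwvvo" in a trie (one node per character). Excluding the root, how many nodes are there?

Trace insertions, counting only characters that open a new branch:
  "vkvworrvwo" → 10 new (v, k, v, w, o, r, r, v, w, o)
  "vkvwkvworw" → prefix "vkvw" already present; 6 new (k, v, w, o, r, w)
  "vkvww" → prefix "vkvw" already present; 1 new (w)
  "vkvwowr" → prefix "vkvwo" already present; 2 new (w, r)
  "vkvwr" → prefix "vkvw" already present; 1 new (r)
  "vkvwwwwo" → prefix "vkvww" already present; 3 new (w, w, o)
  "vkvwvooov" → prefix "vkvw" already present; 5 new (v, o, o, o, v)
  "vkvwkorwk" → prefix "vkvwk" already present; 4 new (o, r, w, k)
  "vkvwov" → prefix "vkvwo" already present; 1 new (v)
  "vkvwo" → prefix "vkvwo" already present; 0 new (none)
  "vkvwv" → prefix "vkvwv" already present; 0 new (none)
  "vkvwk" → prefix "vkvwk" already present; 0 new (none)
  "vkvwvo" → prefix "vkvwvo" already present; 0 new (none)
  "vkvwwvrv" → prefix "vkvww" already present; 3 new (v, r, v)
  "vkvwwwvvo" → prefix "vkvwww" already present; 3 new (v, v, o)
Total nodes = 10 + 6 + 1 + 2 + 1 + 3 + 5 + 4 + 1 + 0 + 0 + 0 + 0 + 3 + 3 = 39

39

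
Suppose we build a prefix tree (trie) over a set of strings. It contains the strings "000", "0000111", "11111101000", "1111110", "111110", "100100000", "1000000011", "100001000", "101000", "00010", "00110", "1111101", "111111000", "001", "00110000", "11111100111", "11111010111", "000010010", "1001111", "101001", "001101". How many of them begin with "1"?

13

Walk to "1"; the words in its subtree are exactly those with that prefix.
Words under "1": 1000000011, 100001000, 100100000, 1001111, 101000, 101001, 111110, 1111101, 11111010111, 1111110, 111111000, 11111100111, 11111101000
Count: 13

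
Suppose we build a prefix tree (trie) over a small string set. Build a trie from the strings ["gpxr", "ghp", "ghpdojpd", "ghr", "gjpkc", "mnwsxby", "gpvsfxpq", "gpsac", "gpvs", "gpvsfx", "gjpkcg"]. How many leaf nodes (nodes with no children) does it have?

7

A leaf is a node with no children — equivalently, the end of a word that is not a proper prefix of any other stored word.
Those words: "ghpdojpd", "ghr", "gjpkcg", "gpsac", "gpvsfxpq", "gpxr", "mnwsxby"
Leaf count: 7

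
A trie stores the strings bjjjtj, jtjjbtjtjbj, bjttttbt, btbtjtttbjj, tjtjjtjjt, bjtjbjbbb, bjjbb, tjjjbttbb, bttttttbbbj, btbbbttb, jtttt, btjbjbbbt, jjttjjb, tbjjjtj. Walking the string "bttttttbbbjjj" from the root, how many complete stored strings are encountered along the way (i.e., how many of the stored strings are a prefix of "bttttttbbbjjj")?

1

Check each prefix of "bttttttbbbjjj" against the stored set — each match is an end-marker on the path.
Prefixes of the query that are stored words: "bttttttbbbj"
Count: 1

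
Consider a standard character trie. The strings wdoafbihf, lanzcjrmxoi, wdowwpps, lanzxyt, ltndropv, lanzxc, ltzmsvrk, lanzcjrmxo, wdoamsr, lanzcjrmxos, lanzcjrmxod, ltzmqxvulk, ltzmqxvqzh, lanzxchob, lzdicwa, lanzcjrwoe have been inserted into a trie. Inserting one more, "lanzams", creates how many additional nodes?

3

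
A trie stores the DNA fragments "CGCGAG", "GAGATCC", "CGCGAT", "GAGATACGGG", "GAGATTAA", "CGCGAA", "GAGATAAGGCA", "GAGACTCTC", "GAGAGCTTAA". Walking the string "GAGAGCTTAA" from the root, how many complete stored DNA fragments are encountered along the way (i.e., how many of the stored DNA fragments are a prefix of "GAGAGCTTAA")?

1

Traverse "GAGAGCTTAA" character by character; count nodes along the way that are marked as word ends.
Prefixes of the query that are stored words: "GAGAGCTTAA"
Count: 1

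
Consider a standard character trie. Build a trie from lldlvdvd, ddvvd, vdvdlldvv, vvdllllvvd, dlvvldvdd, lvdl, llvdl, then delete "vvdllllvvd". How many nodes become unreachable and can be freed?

9

A node on "vvdllllvvd"'s path can go only if nothing else ends at it or branches off below it.
The suffix "vdllllvvd" (9 nodes) is used only by "vvdllllvvd"; the node for "v" still has the child "d", so pruning stops there.
Nodes removed: 9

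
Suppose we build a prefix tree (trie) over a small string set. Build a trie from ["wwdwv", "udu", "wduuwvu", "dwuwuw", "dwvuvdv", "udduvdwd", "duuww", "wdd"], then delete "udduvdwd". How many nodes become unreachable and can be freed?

Walk "udduvdwd" from the leaf back toward the root, removing each node that no remaining word uses.
The suffix "duvdwd" (6 nodes) is used only by "udduvdwd"; the node for "ud" still has the child "u", so pruning stops there.
Nodes removed: 6

6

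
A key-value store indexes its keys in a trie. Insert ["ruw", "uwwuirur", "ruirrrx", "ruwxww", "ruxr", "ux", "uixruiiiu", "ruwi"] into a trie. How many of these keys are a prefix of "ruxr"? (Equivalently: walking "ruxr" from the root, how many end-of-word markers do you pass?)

Walk "ruxr" from the root; an end-of-word marker is hit whenever a stored word is a prefix of "ruxr".
Prefixes of the query that are stored words: "ruxr"
Count: 1

1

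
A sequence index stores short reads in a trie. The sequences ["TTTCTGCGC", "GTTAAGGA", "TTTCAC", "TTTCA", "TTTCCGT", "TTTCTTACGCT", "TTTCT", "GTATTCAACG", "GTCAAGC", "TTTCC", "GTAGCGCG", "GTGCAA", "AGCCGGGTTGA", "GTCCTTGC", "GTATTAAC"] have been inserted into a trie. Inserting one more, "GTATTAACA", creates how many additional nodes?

1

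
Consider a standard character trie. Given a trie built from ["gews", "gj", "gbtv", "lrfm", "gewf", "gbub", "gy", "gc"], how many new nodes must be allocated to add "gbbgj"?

Walking "gbbgj" from the root, the first 2 characters ("gb") follow existing edges; "b" is the first miss.
So 5 − 2 = 3 new nodes.

3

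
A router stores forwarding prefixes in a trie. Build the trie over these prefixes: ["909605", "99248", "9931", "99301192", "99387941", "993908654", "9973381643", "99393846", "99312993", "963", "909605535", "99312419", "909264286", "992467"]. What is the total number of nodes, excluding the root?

60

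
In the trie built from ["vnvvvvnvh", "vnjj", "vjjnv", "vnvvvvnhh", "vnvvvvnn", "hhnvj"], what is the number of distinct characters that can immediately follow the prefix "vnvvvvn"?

3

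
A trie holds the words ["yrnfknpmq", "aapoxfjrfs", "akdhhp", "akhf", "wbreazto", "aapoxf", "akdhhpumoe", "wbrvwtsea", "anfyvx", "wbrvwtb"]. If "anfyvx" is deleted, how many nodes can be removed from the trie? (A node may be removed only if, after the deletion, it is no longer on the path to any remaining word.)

After clearing the end-marker at "anfyvx", prune upward until reaching a node still needed by another word.
The suffix "nfyvx" (5 nodes) is used only by "anfyvx"; the node for "a" still has the child "a", so pruning stops there.
Nodes removed: 5

5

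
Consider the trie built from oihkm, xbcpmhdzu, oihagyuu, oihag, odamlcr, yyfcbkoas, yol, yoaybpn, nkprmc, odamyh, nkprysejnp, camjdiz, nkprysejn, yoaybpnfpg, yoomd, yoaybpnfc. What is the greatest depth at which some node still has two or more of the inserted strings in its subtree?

Look for the deepest trie node that still has at least two words in its subtree.
"nkprysejn" and "nkprysejnp" agree on "nkprysejn" (9 characters) before diverging; nothing deeper is shared.
Longest shared-prefix length: 9

9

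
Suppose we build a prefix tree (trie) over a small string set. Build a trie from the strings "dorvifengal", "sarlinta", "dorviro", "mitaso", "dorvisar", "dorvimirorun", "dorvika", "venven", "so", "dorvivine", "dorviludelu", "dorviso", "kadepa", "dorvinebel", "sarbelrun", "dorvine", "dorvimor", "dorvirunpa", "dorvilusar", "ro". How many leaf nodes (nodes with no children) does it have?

Leaves are exactly the stored words that no other stored word extends.
Those words: "dorvifengal", "dorvika", "dorviludelu", "dorvilusar", "dorvimirorun", "dorvimor", "dorvinebel", "dorviro", "dorvirunpa", "dorvisar", "dorviso", "dorvivine", "kadepa", "mitaso", "ro", "sarbelrun", "sarlinta", "so", "venven"
Leaf count: 19

19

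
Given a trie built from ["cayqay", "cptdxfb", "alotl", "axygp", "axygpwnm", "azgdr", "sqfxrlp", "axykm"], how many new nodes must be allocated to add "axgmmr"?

4

"ax" is already a path in the trie; the remaining "gmmr" must be added.
So 6 − 2 = 4 new nodes.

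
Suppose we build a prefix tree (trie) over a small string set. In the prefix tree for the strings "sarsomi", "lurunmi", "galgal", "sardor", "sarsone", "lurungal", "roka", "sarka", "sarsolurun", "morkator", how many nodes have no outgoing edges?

10

Leaves are exactly the stored words that no other stored word extends.
Those words: "galgal", "lurungal", "lurunmi", "morkator", "roka", "sardor", "sarka", "sarsolurun", "sarsomi", "sarsone"
Leaf count: 10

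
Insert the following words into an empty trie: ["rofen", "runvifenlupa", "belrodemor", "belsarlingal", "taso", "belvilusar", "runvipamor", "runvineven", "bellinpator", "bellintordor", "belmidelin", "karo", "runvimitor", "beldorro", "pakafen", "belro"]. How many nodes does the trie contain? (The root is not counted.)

Trace insertions, counting only characters that open a new branch:
  "rofen" → 5 new (r, o, f, e, n)
  "runvifenlupa" → prefix "r" already present; 11 new (u, n, v, i, f, e, n, l, u, p, a)
  "belrodemor" → 10 new (b, e, l, r, o, d, e, m, o, r)
  "belsarlingal" → prefix "bel" already present; 9 new (s, a, r, l, i, n, g, a, l)
  "taso" → 4 new (t, a, s, o)
  "belvilusar" → prefix "bel" already present; 7 new (v, i, l, u, s, a, r)
  "runvipamor" → prefix "runvi" already present; 5 new (p, a, m, o, r)
  "runvineven" → prefix "runvi" already present; 5 new (n, e, v, e, n)
  "bellinpator" → prefix "bel" already present; 8 new (l, i, n, p, a, t, o, r)
  "bellintordor" → prefix "bellin" already present; 6 new (t, o, r, d, o, r)
  "belmidelin" → prefix "bel" already present; 7 new (m, i, d, e, l, i, n)
  "karo" → 4 new (k, a, r, o)
  "runvimitor" → prefix "runvi" already present; 5 new (m, i, t, o, r)
  "beldorro" → prefix "bel" already present; 5 new (d, o, r, r, o)
  "pakafen" → 7 new (p, a, k, a, f, e, n)
  "belro" → prefix "belro" already present; 0 new (none)
Total nodes = 5 + 11 + 10 + 9 + 4 + 7 + 5 + 5 + 8 + 6 + 7 + 4 + 5 + 5 + 7 + 0 = 98

98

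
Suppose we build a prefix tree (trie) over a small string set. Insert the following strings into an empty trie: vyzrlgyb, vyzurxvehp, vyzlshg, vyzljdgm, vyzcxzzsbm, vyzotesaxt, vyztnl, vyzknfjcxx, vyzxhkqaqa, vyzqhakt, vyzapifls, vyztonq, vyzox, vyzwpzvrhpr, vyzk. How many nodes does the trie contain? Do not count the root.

Trace insertions, counting only characters that open a new branch:
  "vyzrlgyb" → 8 new (v, y, z, r, l, g, y, b)
  "vyzurxvehp" → prefix "vyz" already present; 7 new (u, r, x, v, e, h, p)
  "vyzlshg" → prefix "vyz" already present; 4 new (l, s, h, g)
  "vyzljdgm" → prefix "vyzl" already present; 4 new (j, d, g, m)
  "vyzcxzzsbm" → prefix "vyz" already present; 7 new (c, x, z, z, s, b, m)
  "vyzotesaxt" → prefix "vyz" already present; 7 new (o, t, e, s, a, x, t)
  "vyztnl" → prefix "vyz" already present; 3 new (t, n, l)
  "vyzknfjcxx" → prefix "vyz" already present; 7 new (k, n, f, j, c, x, x)
  "vyzxhkqaqa" → prefix "vyz" already present; 7 new (x, h, k, q, a, q, a)
  "vyzqhakt" → prefix "vyz" already present; 5 new (q, h, a, k, t)
  "vyzapifls" → prefix "vyz" already present; 6 new (a, p, i, f, l, s)
  "vyztonq" → prefix "vyzt" already present; 3 new (o, n, q)
  "vyzox" → prefix "vyzo" already present; 1 new (x)
  "vyzwpzvrhpr" → prefix "vyz" already present; 8 new (w, p, z, v, r, h, p, r)
  "vyzk" → prefix "vyzk" already present; 0 new (none)
Total nodes = 8 + 7 + 4 + 4 + 7 + 7 + 3 + 7 + 7 + 5 + 6 + 3 + 1 + 8 + 0 = 77

77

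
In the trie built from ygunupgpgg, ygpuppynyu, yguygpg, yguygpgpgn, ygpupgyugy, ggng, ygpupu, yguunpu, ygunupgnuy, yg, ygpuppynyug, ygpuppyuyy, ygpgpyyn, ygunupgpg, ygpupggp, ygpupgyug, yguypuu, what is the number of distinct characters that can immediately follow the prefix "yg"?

2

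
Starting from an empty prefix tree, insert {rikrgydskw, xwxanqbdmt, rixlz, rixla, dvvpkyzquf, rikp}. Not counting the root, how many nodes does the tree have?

35

For each word, the new-node count is its length minus the longest prefix already in the trie:
  "rikrgydskw" → 10 new (r, i, k, r, g, y, d, s, k, w)
  "xwxanqbdmt" → 10 new (x, w, x, a, n, q, b, d, m, t)
  "rixlz" → prefix "ri" already present; 3 new (x, l, z)
  "rixla" → prefix "rixl" already present; 1 new (a)
  "dvvpkyzquf" → 10 new (d, v, v, p, k, y, z, q, u, f)
  "rikp" → prefix "rik" already present; 1 new (p)
Total nodes = 10 + 10 + 3 + 1 + 10 + 1 = 35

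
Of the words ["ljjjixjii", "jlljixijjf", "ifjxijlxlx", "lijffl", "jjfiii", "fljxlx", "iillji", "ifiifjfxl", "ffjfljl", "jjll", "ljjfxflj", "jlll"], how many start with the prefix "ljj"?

2

Traverse to the node for "ljj", then collect every word in that subtree.
Matches: "ljjfxflj", "ljjjixjii"
Count: 2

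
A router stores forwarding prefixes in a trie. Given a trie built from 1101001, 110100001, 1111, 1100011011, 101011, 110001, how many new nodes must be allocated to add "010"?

3

Nothing in the trie begins with "0"; the whole of "010" is new.
3 − 0 = 3 new nodes.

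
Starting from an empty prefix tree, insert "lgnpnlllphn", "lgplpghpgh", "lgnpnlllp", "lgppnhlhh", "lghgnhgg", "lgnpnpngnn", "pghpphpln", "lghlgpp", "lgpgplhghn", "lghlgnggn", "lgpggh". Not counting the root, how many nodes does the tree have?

62

Trace insertions, counting only characters that open a new branch:
  "lgnpnlllphn" → 11 new (l, g, n, p, n, l, l, l, p, h, n)
  "lgplpghpgh" → prefix "lg" already present; 8 new (p, l, p, g, h, p, g, h)
  "lgnpnlllp" → prefix "lgnpnlllp" already present; 0 new (none)
  "lgppnhlhh" → prefix "lgp" already present; 6 new (p, n, h, l, h, h)
  "lghgnhgg" → prefix "lg" already present; 6 new (h, g, n, h, g, g)
  "lgnpnpngnn" → prefix "lgnpn" already present; 5 new (p, n, g, n, n)
  "pghpphpln" → 9 new (p, g, h, p, p, h, p, l, n)
  "lghlgpp" → prefix "lgh" already present; 4 new (l, g, p, p)
  "lgpgplhghn" → prefix "lgp" already present; 7 new (g, p, l, h, g, h, n)
  "lghlgnggn" → prefix "lghlg" already present; 4 new (n, g, g, n)
  "lgpggh" → prefix "lgpg" already present; 2 new (g, h)
Total nodes = 11 + 8 + 0 + 6 + 6 + 5 + 9 + 4 + 7 + 4 + 2 = 62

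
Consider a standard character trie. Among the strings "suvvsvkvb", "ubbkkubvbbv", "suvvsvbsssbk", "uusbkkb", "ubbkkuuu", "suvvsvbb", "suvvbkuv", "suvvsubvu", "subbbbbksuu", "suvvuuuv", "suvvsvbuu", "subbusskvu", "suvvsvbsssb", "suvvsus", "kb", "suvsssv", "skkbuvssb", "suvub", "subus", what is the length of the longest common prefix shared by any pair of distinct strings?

11

The deepest shared node is where two words last agree before diverging.
e.g. "suvvsvbsssb" and "suvvsvbsssbk" share the prefix "suvvsvbsssb" of length 11; no pair shares a longer one.
Longest shared-prefix length: 11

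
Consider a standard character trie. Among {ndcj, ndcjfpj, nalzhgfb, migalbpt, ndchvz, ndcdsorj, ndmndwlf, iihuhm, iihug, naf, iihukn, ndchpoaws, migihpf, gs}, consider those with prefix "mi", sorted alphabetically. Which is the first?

DFS of the "mi" subtree visits, in order: "migalbpt", "migihpf"
The 1st is migalbpt.

migalbpt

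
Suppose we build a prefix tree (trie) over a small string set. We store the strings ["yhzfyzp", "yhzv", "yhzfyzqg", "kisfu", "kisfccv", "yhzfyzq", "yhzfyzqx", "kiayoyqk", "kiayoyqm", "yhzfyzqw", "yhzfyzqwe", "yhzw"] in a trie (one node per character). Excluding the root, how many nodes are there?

29

For each word, the new-node count is its length minus the longest prefix already in the trie:
  "yhzfyzp" → 7 new (y, h, z, f, y, z, p)
  "yhzv" → prefix "yhz" already present; 1 new (v)
  "yhzfyzqg" → prefix "yhzfyz" already present; 2 new (q, g)
  "kisfu" → 5 new (k, i, s, f, u)
  "kisfccv" → prefix "kisf" already present; 3 new (c, c, v)
  "yhzfyzq" → prefix "yhzfyzq" already present; 0 new (none)
  "yhzfyzqx" → prefix "yhzfyzq" already present; 1 new (x)
  "kiayoyqk" → prefix "ki" already present; 6 new (a, y, o, y, q, k)
  "kiayoyqm" → prefix "kiayoyq" already present; 1 new (m)
  "yhzfyzqw" → prefix "yhzfyzq" already present; 1 new (w)
  "yhzfyzqwe" → prefix "yhzfyzqw" already present; 1 new (e)
  "yhzw" → prefix "yhz" already present; 1 new (w)
Total nodes = 7 + 1 + 2 + 5 + 3 + 0 + 1 + 6 + 1 + 1 + 1 + 1 = 29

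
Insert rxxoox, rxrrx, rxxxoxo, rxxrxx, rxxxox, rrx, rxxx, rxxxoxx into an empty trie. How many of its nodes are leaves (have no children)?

Leaves are exactly the stored words that no other stored word extends.
Those words: "rrx", "rxrrx", "rxxoox", "rxxrxx", "rxxxoxo", "rxxxoxx"
Leaf count: 6

6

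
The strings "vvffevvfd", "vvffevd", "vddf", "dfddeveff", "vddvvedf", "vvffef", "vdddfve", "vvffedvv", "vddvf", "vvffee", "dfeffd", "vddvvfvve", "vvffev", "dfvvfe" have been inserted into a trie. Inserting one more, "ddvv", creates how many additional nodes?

The longest prefix of "ddvv" already in the trie is "d" (length 1).
New nodes needed: |"ddvv"| − 1 = 4 − 1 = 3.

3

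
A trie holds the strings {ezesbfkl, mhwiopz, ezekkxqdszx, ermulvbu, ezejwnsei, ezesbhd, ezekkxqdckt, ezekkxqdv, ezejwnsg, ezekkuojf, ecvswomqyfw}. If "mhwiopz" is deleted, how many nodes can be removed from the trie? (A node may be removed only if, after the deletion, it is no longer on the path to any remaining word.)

A node on "mhwiopz"'s path can go only if nothing else ends at it or branches off below it.
No other word shares any prefix with "mhwiopz", so all 7 of its nodes go.
Nodes removed: 7

7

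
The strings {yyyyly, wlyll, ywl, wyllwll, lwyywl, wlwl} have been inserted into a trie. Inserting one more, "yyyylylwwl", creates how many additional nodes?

4

The longest prefix of "yyyylylwwl" already in the trie is "yyyyly" (length 6).
New nodes needed: |"yyyylylwwl"| − 6 = 10 − 6 = 4.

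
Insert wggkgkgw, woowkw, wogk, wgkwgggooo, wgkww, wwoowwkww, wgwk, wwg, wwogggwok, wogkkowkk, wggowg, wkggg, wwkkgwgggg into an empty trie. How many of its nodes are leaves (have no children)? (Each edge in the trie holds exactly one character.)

Leaves are exactly the stored words that no other stored word extends.
Those words: "wggkgkgw", "wggowg", "wgkwgggooo", "wgkww", "wgwk", "wkggg", "wogkkowkk", "woowkw", "wwg", "wwkkgwgggg", "wwogggwok", "wwoowwkww"
Leaf count: 12

12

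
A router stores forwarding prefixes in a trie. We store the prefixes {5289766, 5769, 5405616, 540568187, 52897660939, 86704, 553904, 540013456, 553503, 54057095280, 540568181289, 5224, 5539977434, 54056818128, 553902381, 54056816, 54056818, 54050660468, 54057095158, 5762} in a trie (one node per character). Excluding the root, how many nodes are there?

For each word, the new-node count is its length minus the longest prefix already in the trie:
  "5289766" → 7 new (5, 2, 8, 9, 7, 6, 6)
  "5769" → prefix "5" already present; 3 new (7, 6, 9)
  "5405616" → prefix "5" already present; 6 new (4, 0, 5, 6, 1, 6)
  "540568187" → prefix "54056" already present; 4 new (8, 1, 8, 7)
  "52897660939" → prefix "5289766" already present; 4 new (0, 9, 3, 9)
  "86704" → 5 new (8, 6, 7, 0, 4)
  "553904" → prefix "5" already present; 5 new (5, 3, 9, 0, 4)
  "540013456" → prefix "540" already present; 6 new (0, 1, 3, 4, 5, 6)
  "553503" → prefix "553" already present; 3 new (5, 0, 3)
  "54057095280" → prefix "5405" already present; 7 new (7, 0, 9, 5, 2, 8, 0)
  "540568181289" → prefix "54056818" already present; 4 new (1, 2, 8, 9)
  "5224" → prefix "52" already present; 2 new (2, 4)
  "5539977434" → prefix "5539" already present; 6 new (9, 7, 7, 4, 3, 4)
  "54056818128" → prefix "54056818128" already present; 0 new (none)
  "553902381" → prefix "55390" already present; 4 new (2, 3, 8, 1)
  "54056816" → prefix "5405681" already present; 1 new (6)
  "54056818" → prefix "54056818" already present; 0 new (none)
  "54050660468" → prefix "5405" already present; 7 new (0, 6, 6, 0, 4, 6, 8)
  "54057095158" → prefix "54057095" already present; 3 new (1, 5, 8)
  "5762" → prefix "576" already present; 1 new (2)
Total nodes = 7 + 3 + 6 + 4 + 4 + 5 + 5 + 6 + 3 + 7 + 4 + 2 + 6 + 0 + 4 + 1 + 0 + 7 + 3 + 1 = 78

78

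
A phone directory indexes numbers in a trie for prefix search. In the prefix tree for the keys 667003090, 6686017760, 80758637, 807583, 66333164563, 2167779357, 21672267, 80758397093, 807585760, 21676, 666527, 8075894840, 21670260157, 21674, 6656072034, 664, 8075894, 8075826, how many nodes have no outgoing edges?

Leaves are exactly the stored words that no other stored word extends.
Those words: "21670260157", "21672267", "21674", "21676", "2167779357", "66333164563", "664", "6656072034", "666527", "667003090", "6686017760", "8075826", "80758397093", "807585760", "80758637", "8075894840"
Leaf count: 16

16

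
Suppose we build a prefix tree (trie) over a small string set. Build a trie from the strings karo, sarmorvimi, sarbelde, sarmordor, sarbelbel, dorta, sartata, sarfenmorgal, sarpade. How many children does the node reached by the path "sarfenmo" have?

1

Follow the path "sarfenmo" to its node, then look at its outgoing edges.
Characters that immediately follow "sarfenmo" among the stored strings: {r}.
That node has 1 child edge.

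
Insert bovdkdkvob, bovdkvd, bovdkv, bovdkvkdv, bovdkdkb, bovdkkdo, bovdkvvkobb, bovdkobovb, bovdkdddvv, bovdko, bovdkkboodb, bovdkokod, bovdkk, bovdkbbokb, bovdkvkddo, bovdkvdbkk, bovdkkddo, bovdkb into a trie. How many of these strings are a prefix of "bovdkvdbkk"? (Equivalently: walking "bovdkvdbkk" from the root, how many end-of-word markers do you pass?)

Walk "bovdkvdbkk" from the root; an end-of-word marker is hit whenever a stored word is a prefix of "bovdkvdbkk".
Prefixes of the query that are stored words: "bovdkv", "bovdkvd", "bovdkvdbkk"
Count: 3

3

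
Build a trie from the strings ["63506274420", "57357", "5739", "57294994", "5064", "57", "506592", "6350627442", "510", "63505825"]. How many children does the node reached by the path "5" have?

3

Follow the path "5" to its node, then look at its outgoing edges.
Distinct next characters after "5": 0, 1, 7.
That node has 3 child edges.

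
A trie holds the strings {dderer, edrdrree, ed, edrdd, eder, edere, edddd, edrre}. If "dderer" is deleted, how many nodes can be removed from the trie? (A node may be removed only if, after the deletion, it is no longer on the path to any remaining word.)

6

Walk "dderer" from the leaf back toward the root, removing each node that no remaining word uses.
No other word shares any prefix with "dderer", so all 6 of its nodes go.
Nodes removed: 6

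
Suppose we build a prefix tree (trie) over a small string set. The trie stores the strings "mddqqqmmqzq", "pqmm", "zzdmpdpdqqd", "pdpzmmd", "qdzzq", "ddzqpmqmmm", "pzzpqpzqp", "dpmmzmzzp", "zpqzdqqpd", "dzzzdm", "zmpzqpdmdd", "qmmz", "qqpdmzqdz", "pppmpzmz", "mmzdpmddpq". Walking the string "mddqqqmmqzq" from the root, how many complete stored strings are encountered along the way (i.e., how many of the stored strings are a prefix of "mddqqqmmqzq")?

1

Walk "mddqqqmmqzq" from the root; an end-of-word marker is hit whenever a stored word is a prefix of "mddqqqmmqzq".
Prefixes of the query that are stored words: "mddqqqmmqzq"
Count: 1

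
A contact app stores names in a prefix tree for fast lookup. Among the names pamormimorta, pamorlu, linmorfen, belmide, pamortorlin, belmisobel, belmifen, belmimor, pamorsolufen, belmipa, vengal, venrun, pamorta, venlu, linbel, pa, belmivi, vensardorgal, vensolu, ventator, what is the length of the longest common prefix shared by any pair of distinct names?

6

Equivalently: take the maximum, over all pairs, of their longest common prefix length.
e.g. "pamorta" and "pamortorlin" share the prefix "pamort" of length 6; no pair shares a longer one.
Longest shared-prefix length: 6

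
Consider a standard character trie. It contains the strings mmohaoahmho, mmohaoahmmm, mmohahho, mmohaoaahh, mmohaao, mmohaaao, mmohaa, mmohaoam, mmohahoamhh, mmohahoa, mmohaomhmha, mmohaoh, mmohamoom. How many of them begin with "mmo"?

13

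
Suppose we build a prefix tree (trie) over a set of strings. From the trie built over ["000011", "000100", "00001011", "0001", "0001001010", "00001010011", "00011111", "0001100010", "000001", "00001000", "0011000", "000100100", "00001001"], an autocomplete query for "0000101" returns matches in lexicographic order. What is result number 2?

00001011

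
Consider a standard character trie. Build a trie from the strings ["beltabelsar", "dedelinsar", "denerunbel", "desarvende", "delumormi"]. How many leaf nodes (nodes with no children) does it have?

5

A leaf is a node with no children — equivalently, the end of a word that is not a proper prefix of any other stored word.
Those words: "beltabelsar", "dedelinsar", "delumormi", "denerunbel", "desarvende"
Leaf count: 5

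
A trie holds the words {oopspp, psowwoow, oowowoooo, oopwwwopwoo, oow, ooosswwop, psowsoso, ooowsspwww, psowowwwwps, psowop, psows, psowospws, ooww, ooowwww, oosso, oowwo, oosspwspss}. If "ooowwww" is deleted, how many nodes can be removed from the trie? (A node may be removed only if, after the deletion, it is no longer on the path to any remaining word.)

After clearing the end-marker at "ooowwww", prune upward until reaching a node still needed by another word.
The suffix "www" (3 nodes) is used only by "ooowwww"; the node for "ooow" still has the child "s", so pruning stops there.
Nodes removed: 3

3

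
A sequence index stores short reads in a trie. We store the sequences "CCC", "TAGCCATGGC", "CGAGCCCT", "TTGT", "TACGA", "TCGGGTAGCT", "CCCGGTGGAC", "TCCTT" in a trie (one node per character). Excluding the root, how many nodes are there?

45

For each word, the new-node count is its length minus the longest prefix already in the trie:
  "CCC" → 3 new (C, C, C)
  "TAGCCATGGC" → 10 new (T, A, G, C, C, A, T, G, G, C)
  "CGAGCCCT" → prefix "C" already present; 7 new (G, A, G, C, C, C, T)
  "TTGT" → prefix "T" already present; 3 new (T, G, T)
  "TACGA" → prefix "TA" already present; 3 new (C, G, A)
  "TCGGGTAGCT" → prefix "T" already present; 9 new (C, G, G, G, T, A, G, C, T)
  "CCCGGTGGAC" → prefix "CCC" already present; 7 new (G, G, T, G, G, A, C)
  "TCCTT" → prefix "TC" already present; 3 new (C, T, T)
Total nodes = 3 + 10 + 7 + 3 + 3 + 9 + 7 + 3 = 45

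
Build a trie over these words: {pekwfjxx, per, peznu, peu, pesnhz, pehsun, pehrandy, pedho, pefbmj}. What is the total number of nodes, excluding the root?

Count nodes per top-level branch (shared prefixes stored once):
  'p'-branch (pedho, pefbmj, pehrandy, pehsun, pekwfjxx, per, pesnhz, peu, peznu): 33 nodes
Sum: 33

33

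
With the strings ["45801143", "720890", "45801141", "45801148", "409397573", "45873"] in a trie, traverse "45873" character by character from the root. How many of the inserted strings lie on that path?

Traverse "45873" character by character; count nodes along the way that are marked as word ends.
Prefixes of the query that are stored words: "45873"
Count: 1

1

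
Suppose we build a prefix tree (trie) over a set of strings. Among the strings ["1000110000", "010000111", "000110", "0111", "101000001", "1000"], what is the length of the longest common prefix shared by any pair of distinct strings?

The deepest shared node is where two words last agree before diverging.
"1000" and "1000110000" agree on "1000" (4 characters) before diverging; nothing deeper is shared.
Longest shared-prefix length: 4

4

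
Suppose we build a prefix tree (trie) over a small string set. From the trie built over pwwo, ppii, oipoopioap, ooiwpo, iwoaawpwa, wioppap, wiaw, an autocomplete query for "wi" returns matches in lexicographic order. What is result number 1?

wiaw

Words with prefix "wi", in lexicographic order: "wiaw", "wioppap"
Position 1: wiaw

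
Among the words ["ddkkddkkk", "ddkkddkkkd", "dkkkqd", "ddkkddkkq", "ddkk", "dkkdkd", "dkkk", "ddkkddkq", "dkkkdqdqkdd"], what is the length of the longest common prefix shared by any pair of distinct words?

Look for the deepest trie node that still has at least two words in its subtree.
"ddkkddkkk" and "ddkkddkkkd" agree on "ddkkddkkk" (9 characters) before diverging; nothing deeper is shared.
Longest shared-prefix length: 9

9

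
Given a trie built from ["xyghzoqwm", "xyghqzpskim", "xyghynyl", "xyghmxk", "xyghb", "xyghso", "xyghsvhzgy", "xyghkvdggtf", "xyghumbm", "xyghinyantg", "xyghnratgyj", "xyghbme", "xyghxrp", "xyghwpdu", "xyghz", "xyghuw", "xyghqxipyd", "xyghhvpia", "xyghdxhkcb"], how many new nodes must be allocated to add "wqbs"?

Nothing in the trie begins with "w"; the whole of "wqbs" is new.
4 − 0 = 4 new nodes.

4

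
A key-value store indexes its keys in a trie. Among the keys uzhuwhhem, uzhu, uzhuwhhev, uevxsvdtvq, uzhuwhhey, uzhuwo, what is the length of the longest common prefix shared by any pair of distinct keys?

8

Equivalently: take the maximum, over all pairs, of their longest common prefix length.
e.g. "uzhuwhhem" and "uzhuwhhev" share the prefix "uzhuwhhe" of length 8; no pair shares a longer one.
Longest shared-prefix length: 8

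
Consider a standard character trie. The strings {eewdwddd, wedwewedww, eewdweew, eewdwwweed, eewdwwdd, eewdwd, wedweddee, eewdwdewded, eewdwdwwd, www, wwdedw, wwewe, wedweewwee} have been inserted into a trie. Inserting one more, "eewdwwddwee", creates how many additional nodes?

3

The longest prefix of "eewdwwddwee" already in the trie is "eewdwwdd" (length 8).
Each of the 3 remaining characters creates one node.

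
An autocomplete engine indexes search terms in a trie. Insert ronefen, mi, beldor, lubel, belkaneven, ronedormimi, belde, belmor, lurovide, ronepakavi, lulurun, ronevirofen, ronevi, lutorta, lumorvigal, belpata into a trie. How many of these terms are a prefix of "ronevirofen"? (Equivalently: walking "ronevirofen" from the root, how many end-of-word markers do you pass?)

Walk "ronevirofen" from the root; an end-of-word marker is hit whenever a stored word is a prefix of "ronevirofen".
Prefixes of the query that are stored words: "ronevi", "ronevirofen"
Count: 2

2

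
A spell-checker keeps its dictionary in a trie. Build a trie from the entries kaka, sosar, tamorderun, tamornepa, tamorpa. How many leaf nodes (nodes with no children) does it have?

5

Leaves are exactly the stored words that no other stored word extends.
Those words: "kaka", "sosar", "tamorderun", "tamornepa", "tamorpa"
Leaf count: 5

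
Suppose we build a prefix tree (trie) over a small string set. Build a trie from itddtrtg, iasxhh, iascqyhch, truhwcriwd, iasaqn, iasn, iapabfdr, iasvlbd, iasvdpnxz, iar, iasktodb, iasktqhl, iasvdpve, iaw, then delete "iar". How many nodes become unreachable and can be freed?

A node on "iar"'s path can go only if nothing else ends at it or branches off below it.
The suffix "r" (1 node) is used only by "iar"; the node for "ia" still has the child "s", so pruning stops there.
Nodes removed: 1

1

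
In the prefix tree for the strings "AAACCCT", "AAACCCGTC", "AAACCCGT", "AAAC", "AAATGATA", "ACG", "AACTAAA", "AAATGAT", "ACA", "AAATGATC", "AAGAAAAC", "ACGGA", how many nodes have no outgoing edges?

8

A leaf is a node with no children — equivalently, the end of a word that is not a proper prefix of any other stored word.
Those words: "AAACCCGTC", "AAACCCT", "AAATGATA", "AAATGATC", "AACTAAA", "AAGAAAAC", "ACA", "ACGGA"
Leaf count: 8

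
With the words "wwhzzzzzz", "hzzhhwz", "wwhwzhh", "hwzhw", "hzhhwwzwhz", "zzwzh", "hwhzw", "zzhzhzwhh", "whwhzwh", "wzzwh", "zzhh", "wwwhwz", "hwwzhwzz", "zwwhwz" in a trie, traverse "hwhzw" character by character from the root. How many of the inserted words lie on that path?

Traverse "hwhzw" character by character; count nodes along the way that are marked as word ends.
Prefixes of the query that are stored words: "hwhzw"
Count: 1

1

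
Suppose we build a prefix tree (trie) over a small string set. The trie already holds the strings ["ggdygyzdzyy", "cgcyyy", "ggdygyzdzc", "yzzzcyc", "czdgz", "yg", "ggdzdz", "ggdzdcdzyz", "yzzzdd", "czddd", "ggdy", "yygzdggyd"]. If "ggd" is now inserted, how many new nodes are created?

"ggd" is already a full path in the trie; only an end-marker is added.
No new nodes are needed: 0.

0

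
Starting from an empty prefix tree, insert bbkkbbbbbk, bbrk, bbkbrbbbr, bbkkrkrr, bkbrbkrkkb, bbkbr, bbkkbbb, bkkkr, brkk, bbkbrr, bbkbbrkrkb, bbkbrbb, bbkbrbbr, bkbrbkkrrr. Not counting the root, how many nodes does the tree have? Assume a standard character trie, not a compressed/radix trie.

Count nodes per top-level branch (shared prefixes stored once):
  'b'-branch (bbkbbrkrkb, bbkbr, bbkbrbb, bbkbrbbbr, bbkbrbbr, bbkbrr, bbkkbbb, bbkkbbbbbk, bbkkrkrr, bbrk, bkbrbkkrrr, bkbrbkrkkb, bkkkr, brkk): 49 nodes
Sum: 49

49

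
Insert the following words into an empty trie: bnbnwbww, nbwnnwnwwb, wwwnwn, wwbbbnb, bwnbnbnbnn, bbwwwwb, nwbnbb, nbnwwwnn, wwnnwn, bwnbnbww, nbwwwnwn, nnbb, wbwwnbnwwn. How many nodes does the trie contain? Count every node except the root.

78

For each word, the new-node count is its length minus the longest prefix already in the trie:
  "bnbnwbww" → 8 new (b, n, b, n, w, b, w, w)
  "nbwnnwnwwb" → 10 new (n, b, w, n, n, w, n, w, w, b)
  "wwwnwn" → 6 new (w, w, w, n, w, n)
  "wwbbbnb" → prefix "ww" already present; 5 new (b, b, b, n, b)
  "bwnbnbnbnn" → prefix "b" already present; 9 new (w, n, b, n, b, n, b, n, n)
  "bbwwwwb" → prefix "b" already present; 6 new (b, w, w, w, w, b)
  "nwbnbb" → prefix "n" already present; 5 new (w, b, n, b, b)
  "nbnwwwnn" → prefix "nb" already present; 6 new (n, w, w, w, n, n)
  "wwnnwn" → prefix "ww" already present; 4 new (n, n, w, n)
  "bwnbnbww" → prefix "bwnbnb" already present; 2 new (w, w)
  "nbwwwnwn" → prefix "nbw" already present; 5 new (w, w, n, w, n)
  "nnbb" → prefix "n" already present; 3 new (n, b, b)
  "wbwwnbnwwn" → prefix "w" already present; 9 new (b, w, w, n, b, n, w, w, n)
Total nodes = 8 + 10 + 6 + 5 + 9 + 6 + 5 + 6 + 4 + 2 + 5 + 3 + 9 = 78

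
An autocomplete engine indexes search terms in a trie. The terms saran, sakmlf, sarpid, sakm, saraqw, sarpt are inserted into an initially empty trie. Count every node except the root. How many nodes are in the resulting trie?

Trie structure (* marks end of a word):
(root)
└─ s
   └─ a
      ├─ k
      │  └─ m *
      │     └─ l
      │        └─ f *
      └─ r
         ├─ a
         │  ├─ n *
         │  └─ q
         │     └─ w *
         └─ p
            ├─ i
            │  └─ d *
            └─ t *
Counting every labelled node above: 15.

15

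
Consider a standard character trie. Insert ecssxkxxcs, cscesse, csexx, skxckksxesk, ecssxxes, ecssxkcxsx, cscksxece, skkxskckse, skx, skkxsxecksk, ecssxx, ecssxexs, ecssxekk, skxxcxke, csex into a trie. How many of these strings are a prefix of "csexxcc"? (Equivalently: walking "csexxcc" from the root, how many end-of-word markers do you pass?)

Walk "csexxcc" from the root; an end-of-word marker is hit whenever a stored word is a prefix of "csexxcc".
Prefixes of the query that are stored words: "csex", "csexx"
Count: 2

2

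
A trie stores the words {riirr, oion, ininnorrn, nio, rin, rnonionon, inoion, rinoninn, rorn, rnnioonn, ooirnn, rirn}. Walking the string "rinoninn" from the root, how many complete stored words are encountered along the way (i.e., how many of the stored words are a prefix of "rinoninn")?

2

Walk "rinoninn" from the root; an end-of-word marker is hit whenever a stored word is a prefix of "rinoninn".
Prefixes of the query that are stored words: "rin", "rinoninn"
Count: 2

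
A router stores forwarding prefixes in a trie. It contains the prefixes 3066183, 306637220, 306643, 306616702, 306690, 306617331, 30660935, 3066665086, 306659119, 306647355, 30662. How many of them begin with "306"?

Traverse to the node for "306", then collect every word in that subtree.
Words under "306": 30660935, 306616702, 306617331, 3066183, 30662, 306637220, 306643, 306647355, 306659119, 3066665086, 306690
Count: 11

11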